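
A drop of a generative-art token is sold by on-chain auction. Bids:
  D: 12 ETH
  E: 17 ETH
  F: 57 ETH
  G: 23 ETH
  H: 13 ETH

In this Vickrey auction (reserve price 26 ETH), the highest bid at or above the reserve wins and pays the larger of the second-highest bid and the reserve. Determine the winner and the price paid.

F pays 26 ETH

Vickrey auction (reserve price 26 ETH): the highest bid at or above the reserve wins and pays the larger of the second-highest bid and the reserve.
Bids in order: 57 (F) > 23 (G) > 17 (E) > 13 (H) > 12 (D)
F has the top bid at or above the reserve (57 ETH).
Second-highest bid 23 ETH is below the reserve 26 ETH, so the reserve binds → payment 26 ETH.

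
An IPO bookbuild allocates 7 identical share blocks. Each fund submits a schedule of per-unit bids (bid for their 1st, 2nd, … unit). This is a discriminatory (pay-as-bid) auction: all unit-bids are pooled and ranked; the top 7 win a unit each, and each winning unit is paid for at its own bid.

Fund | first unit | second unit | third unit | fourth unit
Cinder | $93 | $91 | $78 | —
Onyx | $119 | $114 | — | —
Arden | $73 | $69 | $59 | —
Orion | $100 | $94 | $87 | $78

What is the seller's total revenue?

Total revenue: $698

All unit-bids, highest first — top 7: 119 (Onyx-1), 114 (Onyx-2), 100 (Orion-1), 94 (Orion-2), 93 (Cinder-1), 91 (Cinder-2), 87 (Orion-3)
Next rejected bid: $78 (not a price — pay-as-bid).
Each winning unit pays its own bid.
Revenue = 119 + 114 + 100 + 94 + 93 + 91 + 87 = $698.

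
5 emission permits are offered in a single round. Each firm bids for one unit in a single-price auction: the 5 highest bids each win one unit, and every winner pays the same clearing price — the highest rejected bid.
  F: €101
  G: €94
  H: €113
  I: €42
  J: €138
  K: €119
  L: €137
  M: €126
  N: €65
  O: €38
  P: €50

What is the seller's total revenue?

Total revenue: €505

Bids ranked high→low: 138 (J), 137 (L), 126 (M), 119 (K), 113 (H), 101 (F), 94 (G), …
The 5 highest are J, L, M, K, H.
Highest unsuccessful bid: €101 → clearing price.
Total revenue = 5 × €101 = €505.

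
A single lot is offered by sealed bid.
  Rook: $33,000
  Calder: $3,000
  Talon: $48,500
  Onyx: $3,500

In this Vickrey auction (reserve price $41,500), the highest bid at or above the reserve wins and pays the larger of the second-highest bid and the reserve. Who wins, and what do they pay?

Talon pays $41,500

Bids in order: 48,500 (Talon) > 33,000 (Rook) > 3,500 (Onyx) > 3,000 (Calder)
Highest eligible bid: Talon at $48,500.
max(second-highest $33,000, reserve $41,500) = $41,500.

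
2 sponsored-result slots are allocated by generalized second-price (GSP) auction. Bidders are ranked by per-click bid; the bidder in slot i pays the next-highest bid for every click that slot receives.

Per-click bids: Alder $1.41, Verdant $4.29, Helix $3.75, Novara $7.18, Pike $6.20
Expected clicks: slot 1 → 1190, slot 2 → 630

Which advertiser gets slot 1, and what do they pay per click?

Novara; $6.20 per click

Sorting advertisers: $7.18 (Novara) > $6.20 (Pike) > $4.29 (Verdant) > …
Slot 1 goes to the first-ranked bidder, Novara, who pays the next bid down: $6.20/click.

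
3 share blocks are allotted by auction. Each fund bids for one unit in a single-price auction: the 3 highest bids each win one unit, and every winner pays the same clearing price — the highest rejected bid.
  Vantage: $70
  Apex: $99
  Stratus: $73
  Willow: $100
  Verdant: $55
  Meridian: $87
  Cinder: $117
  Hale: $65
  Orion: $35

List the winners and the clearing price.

Ordering the bids: 117 (Cinder), 100 (Willow), 99 (Apex), 87 (Meridian), 73 (Stratus), …
Top 3: Cinder, Willow, Apex.
Clearing price = highest rejected bid = $87.

Cinder, Willow, Apex; each pays $87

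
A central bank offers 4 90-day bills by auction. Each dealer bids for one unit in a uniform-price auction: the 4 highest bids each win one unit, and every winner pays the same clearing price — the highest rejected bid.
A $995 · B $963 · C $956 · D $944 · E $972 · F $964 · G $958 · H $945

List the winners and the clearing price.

Bids ranked high→low: 995 (A), 972 (E), 964 (F), 963 (B), 958 (G), 956 (C), …
Winners (4 units): A, E, F, B.
Clearing price = highest rejected bid = $958.

A, E, F, B; each pays $958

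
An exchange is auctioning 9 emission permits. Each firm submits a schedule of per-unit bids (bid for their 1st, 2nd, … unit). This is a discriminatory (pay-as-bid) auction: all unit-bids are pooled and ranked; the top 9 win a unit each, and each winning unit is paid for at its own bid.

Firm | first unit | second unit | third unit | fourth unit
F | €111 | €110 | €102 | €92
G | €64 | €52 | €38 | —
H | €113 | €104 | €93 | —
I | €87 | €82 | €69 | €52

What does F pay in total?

F pays €415

Pooled unit-bids ranked (top 9): 113 (H-1), 111 (F-1), 110 (F-2), 104 (H-2), 102 (F-3), 93 (H-3), 92 (F-4), 87 (I-1), 82 (I-2)
Next rejected bid: €69 (not a price — pay-as-bid).
F's winning unit-bids: 111 + 110 + 102 + 92 = €415.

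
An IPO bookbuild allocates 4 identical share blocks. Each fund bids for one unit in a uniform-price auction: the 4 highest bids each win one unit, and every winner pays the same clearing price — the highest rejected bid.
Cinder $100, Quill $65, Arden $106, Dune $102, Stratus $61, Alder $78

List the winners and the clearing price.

Bids ranked high→low: 106 (Arden), 102 (Dune), 100 (Cinder), 78 (Alder), 65 (Quill), 61 (Stratus)
Top 4: Arden, Dune, Cinder, Alder.
Highest unsuccessful bid: $65 → clearing price.

Arden, Dune, Cinder, Alder; each pays $65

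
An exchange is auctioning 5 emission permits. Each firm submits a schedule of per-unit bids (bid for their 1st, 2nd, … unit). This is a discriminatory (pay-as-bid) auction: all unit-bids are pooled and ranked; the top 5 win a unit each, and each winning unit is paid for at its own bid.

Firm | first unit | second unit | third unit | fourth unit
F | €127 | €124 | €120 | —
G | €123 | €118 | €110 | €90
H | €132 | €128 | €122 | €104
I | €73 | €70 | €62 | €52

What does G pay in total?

Merging the schedules and taking the best 5: 132 (H-1), 128 (H-2), 127 (F-1), 124 (F-2), 123 (G-1)
Next rejected bid: €122 (not a price — pay-as-bid).
G's winning unit-bids: 123 = €123.

G pays €123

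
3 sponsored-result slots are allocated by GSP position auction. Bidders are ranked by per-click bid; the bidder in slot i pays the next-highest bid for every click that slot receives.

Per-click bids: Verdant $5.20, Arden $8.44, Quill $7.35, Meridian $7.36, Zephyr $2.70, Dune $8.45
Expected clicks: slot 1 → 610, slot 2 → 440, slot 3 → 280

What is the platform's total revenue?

Total revenue: $10444.80

Per-click bids in order: $8.45 (Dune) > $8.44 (Arden) > $7.36 (Meridian) > $7.35 (Quill) > …
Slot 1: Dune pays $8.44 × 610 = $5148.40
Slot 2: Arden pays $7.36 × 440 = $3238.40
Slot 3: Meridian pays $7.35 × 280 = $2058.00
Total = $10444.80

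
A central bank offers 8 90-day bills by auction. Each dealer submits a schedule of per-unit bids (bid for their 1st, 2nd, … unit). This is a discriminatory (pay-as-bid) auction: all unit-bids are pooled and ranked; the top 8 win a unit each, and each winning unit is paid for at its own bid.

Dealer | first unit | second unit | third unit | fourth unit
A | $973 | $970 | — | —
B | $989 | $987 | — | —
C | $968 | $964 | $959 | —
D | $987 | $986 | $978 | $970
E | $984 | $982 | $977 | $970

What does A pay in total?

Merging the schedules and taking the best 8: 989 (B-1), 987 (B-2), 987 (D-1), 986 (D-2), 984 (E-1), 982 (E-2), 978 (D-3), 977 (E-3)
Next rejected bid: $973 (not a price — pay-as-bid).
A wins no units.

A pays $0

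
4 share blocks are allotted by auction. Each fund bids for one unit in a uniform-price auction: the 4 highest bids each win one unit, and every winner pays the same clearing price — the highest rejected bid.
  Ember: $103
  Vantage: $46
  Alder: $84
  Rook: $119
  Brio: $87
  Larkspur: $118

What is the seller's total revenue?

Total revenue: $336

Sorting: 119 (Rook), 118 (Larkspur), 103 (Ember), 87 (Brio), 84 (Alder), 46 (Vantage)
Top 4: Rook, Larkspur, Ember, Brio.
First losing bid is Alder's $84, which sets the uniform price.
Total revenue = 4 × $84 = $336.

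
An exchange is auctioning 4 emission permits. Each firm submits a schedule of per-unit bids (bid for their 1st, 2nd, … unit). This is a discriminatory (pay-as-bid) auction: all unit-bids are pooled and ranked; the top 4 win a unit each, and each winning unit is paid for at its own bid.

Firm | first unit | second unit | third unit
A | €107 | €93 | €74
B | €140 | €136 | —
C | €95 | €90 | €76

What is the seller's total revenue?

Total revenue: €478

Merging the schedules and taking the best 4: 140 (B-1), 136 (B-2), 107 (A-1), 95 (C-1)
Next rejected bid: €93 (not a price — pay-as-bid).
Each winning unit pays its own bid.
Revenue = 140 + 136 + 107 + 95 = €478.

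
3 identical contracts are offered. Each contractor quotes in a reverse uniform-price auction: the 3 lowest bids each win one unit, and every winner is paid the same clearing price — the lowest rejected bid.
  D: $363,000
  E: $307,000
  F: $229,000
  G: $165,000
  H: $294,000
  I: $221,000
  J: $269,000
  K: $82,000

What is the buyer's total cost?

Sorting: 82,000 (K), 165,000 (G), 221,000 (I), 229,000 (F), 269,000 (J), …
Winners (3 units): K, G, I.
Lowest unsuccessful bid: $229,000 → clearing price.
Total cost = 3 × $229,000 = $687,000.

Total cost: $687,000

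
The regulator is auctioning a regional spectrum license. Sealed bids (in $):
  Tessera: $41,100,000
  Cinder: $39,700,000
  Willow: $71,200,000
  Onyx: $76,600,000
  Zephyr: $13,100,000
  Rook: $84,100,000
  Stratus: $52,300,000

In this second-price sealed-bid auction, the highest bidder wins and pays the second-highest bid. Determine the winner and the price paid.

Bids ranked: 84,100,000 (Rook) > 76,600,000 (Onyx) > 71,200,000 (Willow) > 52,300,000 (Stratus) > 41,100,000 (Tessera) > 39,700,000 (Cinder) > …
Rook is highest; pays the second-highest bid, $76,600,000.

Rook pays $76,600,000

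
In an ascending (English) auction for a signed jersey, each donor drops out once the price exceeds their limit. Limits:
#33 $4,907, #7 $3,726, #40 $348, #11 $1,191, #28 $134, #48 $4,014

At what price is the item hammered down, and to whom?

#33 wins at $4,014

Limits ranked: 4,907 (#33) > 4,014 (#48) > 3,726 (#7) > 1,191 (#11) > 348 (#40) > 134 (#28)
#48 is the last rival to drop out, at $4,014; #33 remains and wins at that price.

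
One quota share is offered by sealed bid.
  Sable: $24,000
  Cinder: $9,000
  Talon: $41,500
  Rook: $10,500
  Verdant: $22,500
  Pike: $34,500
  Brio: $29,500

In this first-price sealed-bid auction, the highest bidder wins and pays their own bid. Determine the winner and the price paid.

First-price sealed-bid auction: the highest bidder wins and pays their own bid.
Bids in order: 41,500 (Talon) > 34,500 (Pike) > 29,500 (Brio) > 24,000 (Sable) > 22,500 (Verdant) > 10,500 (Rook) > …
First-price: Talon pays what they bid, $41,500.

Talon pays $41,500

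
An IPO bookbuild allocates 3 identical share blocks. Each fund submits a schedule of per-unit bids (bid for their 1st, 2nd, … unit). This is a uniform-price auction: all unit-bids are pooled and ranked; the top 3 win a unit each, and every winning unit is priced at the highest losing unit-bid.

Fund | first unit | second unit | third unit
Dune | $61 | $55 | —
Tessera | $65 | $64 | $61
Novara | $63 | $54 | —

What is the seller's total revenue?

All unit-bids, highest first — top 3: 65 (Tessera-1), 64 (Tessera-2), 63 (Novara-1)
Highest rejected unit-bid = $61.
Allocation: Novara 1, Tessera 2. Every unit priced at $61.
Revenue = 3 × 61 = $183.

Total revenue: $183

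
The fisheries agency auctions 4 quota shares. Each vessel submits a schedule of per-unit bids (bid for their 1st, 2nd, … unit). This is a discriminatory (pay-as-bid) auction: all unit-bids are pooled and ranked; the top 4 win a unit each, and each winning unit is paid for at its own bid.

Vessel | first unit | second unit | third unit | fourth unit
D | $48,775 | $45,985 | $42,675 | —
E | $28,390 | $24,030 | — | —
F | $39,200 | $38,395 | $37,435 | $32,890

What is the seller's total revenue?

Total revenue: $176,635

Merging the schedules and taking the best 4: 48,775 (D-1), 45,985 (D-2), 42,675 (D-3), 39,200 (F-1)
Next rejected bid: $38,395 (not a price — pay-as-bid).
Each winning unit pays its own bid.
Revenue = 48,775 + 45,985 + 42,675 + 39,200 = $176,635.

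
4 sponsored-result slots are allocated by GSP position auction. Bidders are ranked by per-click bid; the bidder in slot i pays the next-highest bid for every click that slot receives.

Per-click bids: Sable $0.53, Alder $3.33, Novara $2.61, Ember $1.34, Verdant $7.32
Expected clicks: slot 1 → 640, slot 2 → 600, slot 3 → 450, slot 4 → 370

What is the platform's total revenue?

Per-click bids in order: $7.32 (Verdant) > $3.33 (Alder) > $2.61 (Novara) > $1.34 (Ember) > $0.53 (Sable)
Slot 1: Verdant pays $3.33 × 640 = $2131.20
Slot 2: Alder pays $2.61 × 600 = $1566.00
Slot 3: Novara pays $1.34 × 450 = $603.00
Slot 4: Ember pays $0.53 × 370 = $196.10
Total = $4496.30

Total revenue: $4496.30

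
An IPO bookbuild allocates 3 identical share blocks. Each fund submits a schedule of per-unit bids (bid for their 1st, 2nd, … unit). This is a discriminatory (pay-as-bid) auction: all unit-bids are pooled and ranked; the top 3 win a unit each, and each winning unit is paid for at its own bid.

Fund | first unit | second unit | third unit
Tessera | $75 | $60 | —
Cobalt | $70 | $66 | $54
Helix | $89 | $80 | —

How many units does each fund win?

Helix 2, Tessera 1

All unit-bids, highest first — top 3: 89 (Helix-1), 80 (Helix-2), 75 (Tessera-1)
Next rejected bid: $70 (not a price — pay-as-bid).
Allocation: Helix 2, Tessera 1.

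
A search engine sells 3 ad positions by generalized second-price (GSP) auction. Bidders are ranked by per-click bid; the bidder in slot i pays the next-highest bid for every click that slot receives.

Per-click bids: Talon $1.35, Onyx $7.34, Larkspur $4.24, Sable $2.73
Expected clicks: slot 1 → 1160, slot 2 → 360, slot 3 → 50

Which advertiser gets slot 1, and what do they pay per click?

Per-click bids in order: $7.34 (Onyx) > $4.24 (Larkspur) > $2.73 (Sable) > $1.35 (Talon)
Slot 1 goes to the first-ranked bidder, Onyx, who pays the next bid down: $4.24/click.

Onyx; $4.24 per click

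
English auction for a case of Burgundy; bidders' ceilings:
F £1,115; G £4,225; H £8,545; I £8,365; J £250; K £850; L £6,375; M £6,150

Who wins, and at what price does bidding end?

H wins at £8,365

Limits in order: 8,545 (H) > 8,365 (I) > 6,375 (L) > 6,150 (M) > 4,225 (G) > 1,115 (F) > …
Bidding ends when I exits at £8,365; H takes it.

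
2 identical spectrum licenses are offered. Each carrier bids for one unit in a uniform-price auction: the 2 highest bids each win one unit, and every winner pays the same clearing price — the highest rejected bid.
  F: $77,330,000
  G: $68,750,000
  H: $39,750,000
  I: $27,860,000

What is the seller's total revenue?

Bids ranked high→low: 77,330,000 (F), 68,750,000 (G), 39,750,000 (H), 27,860,000 (I)
Winners (2 units): F, G.
Clearing price = highest rejected bid = $39,750,000.
Total revenue = 2 × $39,750,000 = $79,500,000.

Total revenue: $79,500,000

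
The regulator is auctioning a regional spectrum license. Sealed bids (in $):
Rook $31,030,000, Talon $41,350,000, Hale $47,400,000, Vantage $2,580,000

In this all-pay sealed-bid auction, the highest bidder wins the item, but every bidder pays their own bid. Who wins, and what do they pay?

Rule: the highest bidder wins the item, but every bidder pays their own bid.
Sorting bids: 47,400,000 (Hale) > 41,350,000 (Talon) > 31,030,000 (Rook) > 2,580,000 (Vantage)
Hale is highest and takes the item; every bidder forfeits their bid.

Hale pays $47,400,000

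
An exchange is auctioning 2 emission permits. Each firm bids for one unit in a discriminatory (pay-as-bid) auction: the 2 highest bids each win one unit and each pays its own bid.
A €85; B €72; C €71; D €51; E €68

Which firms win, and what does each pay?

Ordering the bids: 85 (A), 72 (B), 71 (C), 68 (E), …
The 2 highest are A, B.
Each winner pays its own bid: A €85, B €72.

A €85, B €72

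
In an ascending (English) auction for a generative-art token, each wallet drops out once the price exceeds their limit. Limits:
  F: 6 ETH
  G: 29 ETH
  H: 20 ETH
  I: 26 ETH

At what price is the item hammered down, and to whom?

Rule: the price rises until one bidder remains; the winner pays the price at which the last rival dropped out.
Limits ranked: 29 (G) > 26 (I) > 20 (H) > 6 (F)
I is the last rival to drop out, at 26 ETH; G remains and wins at that price.

G wins at 26 ETH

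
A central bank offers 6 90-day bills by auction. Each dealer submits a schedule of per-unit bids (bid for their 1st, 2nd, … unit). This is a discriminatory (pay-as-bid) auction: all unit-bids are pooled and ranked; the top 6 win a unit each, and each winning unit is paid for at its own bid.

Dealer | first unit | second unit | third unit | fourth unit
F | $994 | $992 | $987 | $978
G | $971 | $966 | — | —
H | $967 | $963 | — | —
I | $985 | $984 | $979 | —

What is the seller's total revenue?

Merging the schedules and taking the best 6: 994 (F-1), 992 (F-2), 987 (F-3), 985 (I-1), 984 (I-2), 979 (I-3)
Next rejected bid: $978 (not a price — pay-as-bid).
Each winning unit pays its own bid.
Revenue = 994 + 992 + 987 + 985 + 984 + 979 = $5,921.

Total revenue: $5,921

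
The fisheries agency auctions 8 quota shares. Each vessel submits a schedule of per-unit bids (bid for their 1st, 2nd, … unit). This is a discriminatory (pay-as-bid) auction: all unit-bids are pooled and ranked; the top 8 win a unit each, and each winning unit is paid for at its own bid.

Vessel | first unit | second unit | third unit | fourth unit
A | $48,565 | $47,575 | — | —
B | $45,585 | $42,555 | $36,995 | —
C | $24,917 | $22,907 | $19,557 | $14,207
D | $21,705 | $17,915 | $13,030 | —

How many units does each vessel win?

A 2, B 3, C 2, D 1

All unit-bids, highest first — top 8: 48,565 (A-1), 47,575 (A-2), 45,585 (B-1), 42,555 (B-2), 36,995 (B-3), 24,917 (C-1), 22,907 (C-2), 21,705 (D-1)
Next rejected bid: $19,557 (not a price — pay-as-bid).
Allocation: A 2, B 3, C 2, D 1.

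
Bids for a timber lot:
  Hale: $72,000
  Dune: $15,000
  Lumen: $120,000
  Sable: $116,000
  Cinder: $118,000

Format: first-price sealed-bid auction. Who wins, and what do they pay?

Lumen pays $120,000

First-price sealed-bid auction: the highest bidder wins and pays their own bid.
Sorting bids: 120,000 (Lumen) > 118,000 (Cinder) > 116,000 (Sable) > 72,000 (Hale) > 15,000 (Dune)
Lumen has the highest bid and pays exactly that: $120,000.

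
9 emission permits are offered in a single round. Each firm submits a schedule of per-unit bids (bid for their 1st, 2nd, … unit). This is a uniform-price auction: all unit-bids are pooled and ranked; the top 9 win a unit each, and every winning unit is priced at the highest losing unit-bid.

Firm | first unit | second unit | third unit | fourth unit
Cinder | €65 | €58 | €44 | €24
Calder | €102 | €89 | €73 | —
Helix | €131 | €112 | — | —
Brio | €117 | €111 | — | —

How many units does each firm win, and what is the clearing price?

Brio 2, Calder 3, Cinder 2, Helix 2; clearing price €44

All unit-bids, highest first — top 9: 131 (Helix-1), 117 (Brio-1), 112 (Helix-2), 111 (Brio-2), 102 (Calder-1), 89 (Calder-2), 73 (Calder-3), 65 (Cinder-1), 58 (Cinder-2)
The (k+1)-th unit-bid is €44.
Allocation: Brio 2, Calder 3, Cinder 2, Helix 2.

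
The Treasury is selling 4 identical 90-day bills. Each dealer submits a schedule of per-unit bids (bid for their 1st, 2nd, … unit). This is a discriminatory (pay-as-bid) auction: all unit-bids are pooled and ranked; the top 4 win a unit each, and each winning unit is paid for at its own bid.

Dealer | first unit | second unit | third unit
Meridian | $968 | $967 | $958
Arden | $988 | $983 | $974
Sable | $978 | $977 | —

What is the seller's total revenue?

Total revenue: $3,926

Pooled unit-bids ranked (top 4): 988 (Arden-1), 983 (Arden-2), 978 (Sable-1), 977 (Sable-2)
Next rejected bid: $974 (not a price — pay-as-bid).
Each winning unit pays its own bid.
Revenue = 988 + 983 + 978 + 977 = $3,926.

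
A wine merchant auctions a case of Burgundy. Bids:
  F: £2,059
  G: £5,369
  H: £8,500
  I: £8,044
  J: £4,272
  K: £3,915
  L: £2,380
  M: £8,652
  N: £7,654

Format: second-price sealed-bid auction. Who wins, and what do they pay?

M pays £8,500

Bids ranked: 8,652 (M) > 8,500 (H) > 8,044 (I) > 7,654 (N) > 5,369 (G) > 4,272 (J) > …
M wins with the highest bid; price is set by the runner-up at £8,500.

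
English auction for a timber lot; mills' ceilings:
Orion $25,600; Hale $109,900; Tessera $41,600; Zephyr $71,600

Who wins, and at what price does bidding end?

Hale wins at $71,600

Limits in order: 109,900 (Hale) > 71,600 (Zephyr) > 41,600 (Tessera) > 25,600 (Orion)
Once the price passes $71,600, only Hale is left; the hammer falls at Zephyr's limit of $71,600.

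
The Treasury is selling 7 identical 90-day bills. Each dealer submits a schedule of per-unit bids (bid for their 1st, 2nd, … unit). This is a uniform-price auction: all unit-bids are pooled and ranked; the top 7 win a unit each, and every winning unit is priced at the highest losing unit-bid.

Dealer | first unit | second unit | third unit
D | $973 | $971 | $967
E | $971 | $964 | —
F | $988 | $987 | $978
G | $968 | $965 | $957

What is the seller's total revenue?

Total revenue: $6,769

Pooled unit-bids ranked (top 7): 988 (F-1), 987 (F-2), 978 (F-3), 973 (D-1), 971 (D-2), 971 (E-1), 968 (G-1)
The (k+1)-th unit-bid is $967.
Allocation: D 2, E 1, F 3, G 1. Every unit priced at $967.
Revenue = 7 × 967 = $6,769.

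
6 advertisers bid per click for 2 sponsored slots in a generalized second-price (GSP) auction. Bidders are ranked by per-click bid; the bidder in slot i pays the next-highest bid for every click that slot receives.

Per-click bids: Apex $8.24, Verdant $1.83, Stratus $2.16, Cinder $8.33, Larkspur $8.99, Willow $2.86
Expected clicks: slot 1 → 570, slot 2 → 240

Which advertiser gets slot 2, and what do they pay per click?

Cinder; $8.24 per click

Sorting advertisers: $8.99 (Larkspur) > $8.33 (Cinder) > $8.24 (Apex) > …
Slot 2 goes to the second-ranked bidder, Cinder, who pays the next bid down: $8.24/click.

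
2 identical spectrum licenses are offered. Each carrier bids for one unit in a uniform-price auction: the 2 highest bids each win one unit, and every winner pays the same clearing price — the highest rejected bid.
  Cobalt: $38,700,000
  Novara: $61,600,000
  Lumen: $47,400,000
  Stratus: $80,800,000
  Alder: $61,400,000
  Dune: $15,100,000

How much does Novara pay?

Novara pays $61,400,000

Sorting: 80,800,000 (Stratus), 61,600,000 (Novara), 61,400,000 (Alder), 47,400,000 (Lumen), …
The 2 highest are Stratus, Novara.
Highest unsuccessful bid: $61,400,000 → clearing price.
Novara wins → pays $61,400,000.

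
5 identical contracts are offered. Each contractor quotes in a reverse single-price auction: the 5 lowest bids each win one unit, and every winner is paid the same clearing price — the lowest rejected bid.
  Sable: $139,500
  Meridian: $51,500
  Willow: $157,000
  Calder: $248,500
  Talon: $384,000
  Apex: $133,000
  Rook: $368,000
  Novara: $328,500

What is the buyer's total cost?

Ordering the bids: 51,500 (Meridian), 133,000 (Apex), 139,500 (Sable), 157,000 (Willow), 248,500 (Calder), 328,500 (Novara), 368,000 (Rook), …
The 5 lowest are Meridian, Apex, Sable, Willow, Calder.
Clearing price = lowest rejected bid = $328,500.
Total cost = 5 × $328,500 = $1,642,500.

Total cost: $1,642,500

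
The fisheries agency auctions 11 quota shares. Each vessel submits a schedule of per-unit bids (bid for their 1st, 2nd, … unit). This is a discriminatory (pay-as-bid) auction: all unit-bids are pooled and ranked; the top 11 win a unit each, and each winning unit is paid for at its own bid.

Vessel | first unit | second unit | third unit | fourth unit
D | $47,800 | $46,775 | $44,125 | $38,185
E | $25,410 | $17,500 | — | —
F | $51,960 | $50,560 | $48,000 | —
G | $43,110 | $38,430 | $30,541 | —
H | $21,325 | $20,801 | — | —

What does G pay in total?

G pays $112,081

All unit-bids, highest first — top 11: 51,960 (F-1), 50,560 (F-2), 48,000 (F-3), 47,800 (D-1), 46,775 (D-2), 44,125 (D-3), 43,110 (G-1), 38,430 (G-2), 38,185 (D-4), 30,541 (G-3), 25,410 (E-1)
Next rejected bid: $21,325 (not a price — pay-as-bid).
G's winning unit-bids: 43,110 + 38,430 + 30,541 = $112,081.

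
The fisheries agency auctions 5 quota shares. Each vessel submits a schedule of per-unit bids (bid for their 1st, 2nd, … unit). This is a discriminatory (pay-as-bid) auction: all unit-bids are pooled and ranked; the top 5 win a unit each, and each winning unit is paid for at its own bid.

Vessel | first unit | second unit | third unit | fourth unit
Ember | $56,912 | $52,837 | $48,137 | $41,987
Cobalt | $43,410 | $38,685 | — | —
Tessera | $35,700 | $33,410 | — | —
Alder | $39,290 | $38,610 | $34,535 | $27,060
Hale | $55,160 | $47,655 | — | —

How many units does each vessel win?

Pooled unit-bids ranked (top 5): 56,912 (Ember-1), 55,160 (Hale-1), 52,837 (Ember-2), 48,137 (Ember-3), 47,655 (Hale-2)
Next rejected bid: $43,410 (not a price — pay-as-bid).
Allocation: Ember 3, Hale 2.

Ember 3, Hale 2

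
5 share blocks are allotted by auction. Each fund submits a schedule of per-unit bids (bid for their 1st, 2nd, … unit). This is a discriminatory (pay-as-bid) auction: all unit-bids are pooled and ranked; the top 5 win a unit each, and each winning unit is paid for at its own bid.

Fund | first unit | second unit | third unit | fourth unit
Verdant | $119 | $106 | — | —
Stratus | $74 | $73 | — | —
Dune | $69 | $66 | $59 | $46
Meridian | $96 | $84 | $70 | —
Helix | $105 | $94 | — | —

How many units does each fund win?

Merging the schedules and taking the best 5: 119 (Verdant-1), 106 (Verdant-2), 105 (Helix-1), 96 (Meridian-1), 94 (Helix-2)
Next rejected bid: $84 (not a price — pay-as-bid).
Allocation: Helix 2, Meridian 1, Verdant 2.

Helix 2, Meridian 1, Verdant 2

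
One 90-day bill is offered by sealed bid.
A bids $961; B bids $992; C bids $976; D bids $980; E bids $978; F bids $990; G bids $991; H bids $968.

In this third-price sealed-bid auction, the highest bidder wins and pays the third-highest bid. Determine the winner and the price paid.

Bids ranked: 992 (B) > 991 (G) > 990 (F) > 980 (D) > 978 (E) > 976 (C) > …
B wins; payment is bid #3 in the ranking = $990.

B pays $990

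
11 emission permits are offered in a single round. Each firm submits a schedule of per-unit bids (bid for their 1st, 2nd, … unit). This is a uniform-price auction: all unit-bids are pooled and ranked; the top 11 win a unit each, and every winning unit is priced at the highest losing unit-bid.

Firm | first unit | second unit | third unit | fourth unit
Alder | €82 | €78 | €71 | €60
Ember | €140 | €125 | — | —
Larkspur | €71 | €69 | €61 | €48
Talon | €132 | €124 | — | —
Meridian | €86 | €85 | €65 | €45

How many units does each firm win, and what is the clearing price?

Merging the schedules and taking the best 11: 140 (Ember-1), 132 (Talon-1), 125 (Ember-2), 124 (Talon-2), 86 (Meridian-1), 85 (Meridian-2), 82 (Alder-1), 78 (Alder-2), 71 (Alder-3), 71 (Larkspur-1), 69 (Larkspur-2)
First bid not allocated: €65.
Allocation: Alder 3, Ember 2, Larkspur 2, Meridian 2, Talon 2.

Alder 3, Ember 2, Larkspur 2, Meridian 2, Talon 2; clearing price €65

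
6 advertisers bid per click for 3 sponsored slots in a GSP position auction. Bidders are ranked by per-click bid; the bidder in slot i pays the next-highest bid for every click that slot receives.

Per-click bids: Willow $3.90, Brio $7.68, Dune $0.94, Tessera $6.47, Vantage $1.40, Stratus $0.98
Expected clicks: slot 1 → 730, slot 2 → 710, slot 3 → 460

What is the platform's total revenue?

Total revenue: $8136.10

Sorting advertisers: $7.68 (Brio) > $6.47 (Tessera) > $3.90 (Willow) > $1.40 (Vantage) > …
Slot 1: Brio pays $6.47 × 730 = $4723.10
Slot 2: Tessera pays $3.90 × 710 = $2769.00
Slot 3: Willow pays $1.40 × 460 = $644.00
Total = $8136.10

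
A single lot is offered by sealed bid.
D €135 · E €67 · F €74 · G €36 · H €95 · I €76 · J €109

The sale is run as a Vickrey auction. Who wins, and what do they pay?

D pays €109

Vickrey auction: the highest bidder wins and pays the second-highest bid.
Bids ranked: 135 (D) > 109 (J) > 95 (H) > 76 (I) > 74 (F) > 67 (E) > …
D wins with the highest bid; price is set by the runner-up at €109.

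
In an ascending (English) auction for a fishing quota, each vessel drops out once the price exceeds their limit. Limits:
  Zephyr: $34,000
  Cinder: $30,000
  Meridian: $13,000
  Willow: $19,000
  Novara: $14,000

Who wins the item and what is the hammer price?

Zephyr wins at $30,000

Limits ranked: 34,000 (Zephyr) > 30,000 (Cinder) > 19,000 (Willow) > 14,000 (Novara) > 13,000 (Meridian)
Bidding ends when Cinder exits at $30,000; Zephyr takes it.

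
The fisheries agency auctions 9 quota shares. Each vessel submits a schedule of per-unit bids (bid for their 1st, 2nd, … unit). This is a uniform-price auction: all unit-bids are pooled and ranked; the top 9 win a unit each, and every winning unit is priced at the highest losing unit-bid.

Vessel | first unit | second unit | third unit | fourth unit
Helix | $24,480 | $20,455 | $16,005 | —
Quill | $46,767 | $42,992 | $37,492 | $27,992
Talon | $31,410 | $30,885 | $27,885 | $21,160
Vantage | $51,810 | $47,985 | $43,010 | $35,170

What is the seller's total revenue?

All unit-bids, highest first — top 9: 51,810 (Vantage-1), 47,985 (Vantage-2), 46,767 (Quill-1), 43,010 (Vantage-3), 42,992 (Quill-2), 37,492 (Quill-3), 35,170 (Vantage-4), 31,410 (Talon-1), 30,885 (Talon-2)
The (k+1)-th unit-bid is $27,992.
Allocation: Quill 3, Talon 2, Vantage 4. Every unit priced at $27,992.
Revenue = 9 × 27,992 = $251,928.

Total revenue: $251,928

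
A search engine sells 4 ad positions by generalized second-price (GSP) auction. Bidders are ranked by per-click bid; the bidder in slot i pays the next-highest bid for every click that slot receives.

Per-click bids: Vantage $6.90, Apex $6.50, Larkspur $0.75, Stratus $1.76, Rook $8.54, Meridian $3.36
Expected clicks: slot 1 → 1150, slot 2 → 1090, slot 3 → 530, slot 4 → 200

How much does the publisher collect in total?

Ranked by bid: $8.54 (Rook) > $6.90 (Vantage) > $6.50 (Apex) > $3.36 (Meridian) > $1.76 (Stratus) > …
Slot 1: Rook pays $6.90 × 1150 = $7935.00
Slot 2: Vantage pays $6.50 × 1090 = $7085.00
Slot 3: Apex pays $3.36 × 530 = $1780.80
Slot 4: Meridian pays $1.76 × 200 = $352.00
Total = $17152.80

Total revenue: $17152.80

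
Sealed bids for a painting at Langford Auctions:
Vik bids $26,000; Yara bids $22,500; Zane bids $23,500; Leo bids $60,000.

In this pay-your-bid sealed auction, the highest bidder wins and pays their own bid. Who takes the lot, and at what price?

Pay-your-bid sealed auction: the highest bidder wins and pays their own bid.
Bids ranked: 60,000 (Leo) > 26,000 (Vik) > 23,500 (Zane) > 22,500 (Yara)
Leo has the highest bid and pays exactly that: $60,000.

Leo pays $60,000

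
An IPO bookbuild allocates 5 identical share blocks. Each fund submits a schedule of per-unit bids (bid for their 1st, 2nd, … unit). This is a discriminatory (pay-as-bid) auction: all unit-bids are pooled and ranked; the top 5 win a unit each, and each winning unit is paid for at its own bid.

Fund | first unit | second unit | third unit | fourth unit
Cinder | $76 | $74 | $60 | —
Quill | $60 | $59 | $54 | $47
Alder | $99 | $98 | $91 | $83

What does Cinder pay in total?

Pooled unit-bids ranked (top 5): 99 (Alder-1), 98 (Alder-2), 91 (Alder-3), 83 (Alder-4), 76 (Cinder-1)
Next rejected bid: $74 (not a price — pay-as-bid).
Cinder's winning unit-bids: 76 = $76.

Cinder pays $76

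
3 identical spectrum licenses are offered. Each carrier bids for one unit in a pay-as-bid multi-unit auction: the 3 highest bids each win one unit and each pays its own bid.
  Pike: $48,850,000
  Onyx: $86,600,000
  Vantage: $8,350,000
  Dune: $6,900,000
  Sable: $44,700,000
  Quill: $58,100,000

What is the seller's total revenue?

Total revenue: $193,550,000

Ordering the bids: 86,600,000 (Onyx), 58,100,000 (Quill), 48,850,000 (Pike), 44,700,000 (Sable), 8,350,000 (Vantage), …
Top 3: Onyx, Quill, Pike.
Total revenue = 86,600,000 + 58,100,000 + 48,850,000 = $193,550,000.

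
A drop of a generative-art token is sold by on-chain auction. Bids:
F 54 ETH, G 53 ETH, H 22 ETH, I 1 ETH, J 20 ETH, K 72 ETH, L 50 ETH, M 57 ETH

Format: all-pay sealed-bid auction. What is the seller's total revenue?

Total revenue: 329 ETH

Sorting bids: 72 (K) > 57 (M) > 54 (F) > 53 (G) > 50 (L) > 22 (H) > …
K wins with the top bid; all bids are sunk regardless.
Every bidder forfeits their bid regardless of winning.
Revenue = 54 + 53 + 22 + 1 + 20 + 72 + 50 + 57 = 329 ETH.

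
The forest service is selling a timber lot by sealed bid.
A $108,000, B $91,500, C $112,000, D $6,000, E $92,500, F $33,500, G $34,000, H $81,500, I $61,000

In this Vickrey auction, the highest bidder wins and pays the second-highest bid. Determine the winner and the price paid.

C pays $108,000

Sorting bids: 112,000 (C) > 108,000 (A) > 92,500 (E) > 91,500 (B) > 81,500 (H) > 61,000 (I) > …
Second-price: C pays A's bid of $108,000.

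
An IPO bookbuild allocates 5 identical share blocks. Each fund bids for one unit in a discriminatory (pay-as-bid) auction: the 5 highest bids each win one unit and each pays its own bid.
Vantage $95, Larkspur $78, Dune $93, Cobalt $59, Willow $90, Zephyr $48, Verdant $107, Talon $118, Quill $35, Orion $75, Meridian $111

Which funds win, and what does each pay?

Talon $118, Meridian $111, Verdant $107, Vantage $95, Dune $93

Bids ranked high→low: 118 (Talon), 111 (Meridian), 107 (Verdant), 95 (Vantage), 93 (Dune), 90 (Willow), 78 (Larkspur), …
Winners (5 units): Talon, Meridian, Verdant, Vantage, Dune.
Each winner pays its own bid: Talon $118, Meridian $111, Verdant $107, Vantage $95, Dune $93.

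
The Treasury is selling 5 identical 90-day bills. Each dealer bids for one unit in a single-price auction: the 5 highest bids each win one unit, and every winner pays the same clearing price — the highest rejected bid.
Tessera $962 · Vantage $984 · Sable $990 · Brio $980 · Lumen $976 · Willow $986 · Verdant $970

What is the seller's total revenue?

Total revenue: $4,850

Bids ranked high→low: 990 (Sable), 986 (Willow), 984 (Vantage), 980 (Brio), 976 (Lumen), 970 (Verdant), 962 (Tessera)
Top 5: Sable, Willow, Vantage, Brio, Lumen.
Clearing price = highest rejected bid = $970.
Total revenue = 5 × $970 = $4,850.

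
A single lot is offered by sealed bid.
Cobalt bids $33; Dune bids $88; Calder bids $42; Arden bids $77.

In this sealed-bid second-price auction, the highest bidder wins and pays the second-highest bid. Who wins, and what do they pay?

Bids in order: 88 (Dune) > 77 (Arden) > 42 (Calder) > 33 (Cobalt)
Dune is highest; pays the second-highest bid, $77.

Dune pays $77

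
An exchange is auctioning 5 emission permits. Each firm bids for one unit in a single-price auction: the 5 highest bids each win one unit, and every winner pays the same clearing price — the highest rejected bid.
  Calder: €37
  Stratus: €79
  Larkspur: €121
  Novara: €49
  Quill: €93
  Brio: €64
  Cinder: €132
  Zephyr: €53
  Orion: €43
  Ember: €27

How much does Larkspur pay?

Ordering the bids: 132 (Cinder), 121 (Larkspur), 93 (Quill), 79 (Stratus), 64 (Brio), 53 (Zephyr), 49 (Novara), …
Winners (5 units): Cinder, Larkspur, Quill, Stratus, Brio.
First losing bid is Zephyr's €53, which sets the uniform price.
Larkspur wins → pays €53.

Larkspur pays €53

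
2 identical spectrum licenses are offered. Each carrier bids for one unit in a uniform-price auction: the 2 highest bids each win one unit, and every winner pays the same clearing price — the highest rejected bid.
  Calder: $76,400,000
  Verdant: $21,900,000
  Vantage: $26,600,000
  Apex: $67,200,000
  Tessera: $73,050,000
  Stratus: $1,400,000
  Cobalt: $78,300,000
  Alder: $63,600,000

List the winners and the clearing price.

Cobalt, Calder; each pays $73,050,000

Ordering the bids: 78,300,000 (Cobalt), 76,400,000 (Calder), 73,050,000 (Tessera), 67,200,000 (Apex), …
The 2 highest are Cobalt, Calder.
First losing bid is Tessera's $73,050,000, which sets the uniform price.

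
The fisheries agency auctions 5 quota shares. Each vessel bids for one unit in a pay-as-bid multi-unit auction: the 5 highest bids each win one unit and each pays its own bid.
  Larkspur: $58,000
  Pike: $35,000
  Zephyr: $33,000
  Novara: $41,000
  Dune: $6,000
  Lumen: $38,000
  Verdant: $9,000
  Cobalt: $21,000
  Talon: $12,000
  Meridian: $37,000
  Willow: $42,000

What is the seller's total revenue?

Total revenue: $216,000

Bids ranked high→low: 58,000 (Larkspur), 42,000 (Willow), 41,000 (Novara), 38,000 (Lumen), 37,000 (Meridian), 35,000 (Pike), 33,000 (Zephyr), …
Top 5: Larkspur, Willow, Novara, Lumen, Meridian.
Total revenue = 58,000 + 42,000 + 41,000 + 38,000 + 37,000 = $216,000.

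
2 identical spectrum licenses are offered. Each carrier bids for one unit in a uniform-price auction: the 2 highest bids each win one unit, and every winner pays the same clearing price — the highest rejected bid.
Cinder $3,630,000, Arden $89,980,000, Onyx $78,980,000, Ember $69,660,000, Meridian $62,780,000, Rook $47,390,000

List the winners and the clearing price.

Sorting: 89,980,000 (Arden), 78,980,000 (Onyx), 69,660,000 (Ember), 62,780,000 (Meridian), …
Top 2: Arden, Onyx.
First losing bid is Ember's $69,660,000, which sets the uniform price.

Arden, Onyx; each pays $69,660,000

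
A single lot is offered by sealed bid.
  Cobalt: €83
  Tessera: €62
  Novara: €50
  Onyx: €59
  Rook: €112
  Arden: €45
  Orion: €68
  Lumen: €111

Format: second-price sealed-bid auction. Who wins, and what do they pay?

Bids ranked: 112 (Rook) > 111 (Lumen) > 83 (Cobalt) > 68 (Orion) > 62 (Tessera) > 59 (Onyx) > …
Rook is highest; pays the second-highest bid, €111.

Rook pays €111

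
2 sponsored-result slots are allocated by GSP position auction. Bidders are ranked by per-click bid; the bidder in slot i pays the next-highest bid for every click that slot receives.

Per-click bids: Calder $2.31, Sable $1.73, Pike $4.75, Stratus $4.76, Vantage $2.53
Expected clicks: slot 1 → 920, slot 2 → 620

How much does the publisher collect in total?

Total revenue: $5938.60

Sorting advertisers: $4.76 (Stratus) > $4.75 (Pike) > $2.53 (Vantage) > …
Slot 1: Stratus pays $4.75 × 920 = $4370.00
Slot 2: Pike pays $2.53 × 620 = $1568.60
Total = $5938.60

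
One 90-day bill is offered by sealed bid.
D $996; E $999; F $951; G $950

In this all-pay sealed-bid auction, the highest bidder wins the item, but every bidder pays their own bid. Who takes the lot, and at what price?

E pays $999

Bids ranked: 999 (E) > 996 (D) > 951 (F) > 950 (G)
E is highest and takes the item; every bidder forfeits their bid.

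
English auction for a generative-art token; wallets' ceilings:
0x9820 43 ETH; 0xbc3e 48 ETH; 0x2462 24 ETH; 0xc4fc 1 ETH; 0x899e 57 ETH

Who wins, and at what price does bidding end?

Limits ranked: 57 (0x899e) > 48 (0xbc3e) > 43 (0x9820) > 24 (0x2462) > 1 (0xc4fc)
Once the price passes 48 ETH, only 0x899e is left; the hammer falls at 0xbc3e's limit of 48 ETH.

0x899e wins at 48 ETH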